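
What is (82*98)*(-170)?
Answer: -1366120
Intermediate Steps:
(82*98)*(-170) = 8036*(-170) = -1366120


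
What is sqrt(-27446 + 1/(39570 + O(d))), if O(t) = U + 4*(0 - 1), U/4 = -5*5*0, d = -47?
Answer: 3*I*sqrt(4773982717690)/39566 ≈ 165.67*I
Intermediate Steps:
U = 0 (U = 4*(-5*5*0) = 4*(-25*0) = 4*0 = 0)
O(t) = -4 (O(t) = 0 + 4*(0 - 1) = 0 + 4*(-1) = 0 - 4 = -4)
sqrt(-27446 + 1/(39570 + O(d))) = sqrt(-27446 + 1/(39570 - 4)) = sqrt(-27446 + 1/39566) = sqrt(-1085928435/39566) = 3*I*sqrt(4773982717690)/39566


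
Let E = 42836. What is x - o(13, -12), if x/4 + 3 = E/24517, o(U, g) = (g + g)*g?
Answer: -7183756/24517 ≈ -293.01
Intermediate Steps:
o(U, g) = 2*g² (o(U, g) = (2*g)*g = 2*g²)
x = -122860/24517 (x = -12 + 4*(42836/24517) = -12 + 171344/24517 = -122860/24517 ≈ -5.0112)
x - o(13, -12) = -122860/24517 - 2*(-12)² = -122860/24517 - 2*144 = -122860/24517 - 1*288 = -122860/24517 - 288 = -7183756/24517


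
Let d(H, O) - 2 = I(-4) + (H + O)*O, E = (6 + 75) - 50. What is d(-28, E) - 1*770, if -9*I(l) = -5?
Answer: -6070/9 ≈ -674.44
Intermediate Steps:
I(l) = 5/9 (I(l) = -1/9*(-5) = 5/9)
E = 31 (E = 81 - 50 = 31)
d(H, O) = 23/9 + O*(H + O) (d(H, O) = 2 + (5/9 + (H + O)*O) = 2 + (5/9 + O*(H + O)) = 23/9 + O*(H + O))
d(-28, E) - 1*770 = (23/9 + 31**2 - 28*31) - 1*770 = (23/9 + 961 - 868) - 770 = 860/9 - 770 = -6070/9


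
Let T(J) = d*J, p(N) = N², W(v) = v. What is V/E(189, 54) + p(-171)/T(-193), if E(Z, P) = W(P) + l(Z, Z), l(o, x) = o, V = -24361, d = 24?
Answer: -39981905/375192 ≈ -106.56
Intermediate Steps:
T(J) = 24*J
E(Z, P) = P + Z
V/E(189, 54) + p(-171)/T(-193) = -24361/(54 + 189) + (-171)²/((24*(-193))) = -24361/243 + 29241/(-4632) = -24361*1/243 + 29241*(-1/4632) = -24361/243 - 9747/1544 = -39981905/375192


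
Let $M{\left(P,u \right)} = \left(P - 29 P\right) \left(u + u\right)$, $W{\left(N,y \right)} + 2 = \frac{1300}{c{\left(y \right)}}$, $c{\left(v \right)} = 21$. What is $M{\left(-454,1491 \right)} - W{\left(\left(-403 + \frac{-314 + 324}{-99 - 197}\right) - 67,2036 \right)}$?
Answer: $\frac{796049606}{21} \approx 3.7907 \cdot 10^{7}$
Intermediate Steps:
$W{\left(N,y \right)} = \frac{1258}{21}$ ($W{\left(N,y \right)} = -2 + \frac{1300}{21} = \frac{1258}{21}$)
$M{\left(P,u \right)} = - 56 P u$ ($M{\left(P,u \right)} = - 28 P 2 u = - 56 P u$)
$M{\left(-454,1491 \right)} - W{\left(\left(-403 + \frac{-314 + 324}{-99 - 197}\right) - 67,2036 \right)} = \left(-56\right) \left(-454\right) 1491 - \frac{1258}{21} = 37907184 - \frac{1258}{21} = \frac{796049606}{21}$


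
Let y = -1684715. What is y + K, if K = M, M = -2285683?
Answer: -3970398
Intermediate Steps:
K = -2285683
y + K = -1684715 - 2285683 = -3970398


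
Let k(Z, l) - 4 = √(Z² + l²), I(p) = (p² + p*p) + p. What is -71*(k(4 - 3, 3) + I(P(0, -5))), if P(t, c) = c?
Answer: -3479 - 71*√10 ≈ -3703.5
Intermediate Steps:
I(p) = p + 2*p² (I(p) = (p² + p²) + p = 2*p² + p = p + 2*p²)
k(Z, l) = 4 + √(Z² + l²)
-71*(k(4 - 3, 3) + I(P(0, -5))) = -71*((4 + √((4 - 3)² + 3²)) - 5*(1 + 2*(-5))) = -71*((4 + √(1² + 9)) - 5*(1 - 10)) = -71*((4 + √(1 + 9)) - 5*(-9)) = -71*((4 + √10) + 45) = -71*(49 + √10) = -3479 - 71*√10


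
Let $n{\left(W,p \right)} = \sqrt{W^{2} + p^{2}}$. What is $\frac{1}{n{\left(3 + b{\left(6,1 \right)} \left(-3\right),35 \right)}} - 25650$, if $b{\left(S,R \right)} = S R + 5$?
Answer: $-25650 + \frac{\sqrt{85}}{425} \approx -25650.0$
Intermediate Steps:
$b{\left(S,R \right)} = 5 + R S$ ($b{\left(S,R \right)} = R S + 5 = 5 + R S$)
$\frac{1}{n{\left(3 + b{\left(6,1 \right)} \left(-3\right),35 \right)}} - 25650 = \frac{1}{\sqrt{\left(3 + \left(5 + 1 \cdot 6\right) \left(-3\right)\right)^{2} + 35^{2}}} - 25650 = \frac{1}{\sqrt{\left(3 + \left(5 + 6\right) \left(-3\right)\right)^{2} + 1225}} - 25650 = \frac{1}{\sqrt{\left(3 + 11 \left(-3\right)\right)^{2} + 1225}} - 25650 = \frac{1}{\sqrt{\left(3 - 33\right)^{2} + 1225}} - 25650 = \frac{1}{\sqrt{\left(-30\right)^{2} + 1225}} - 25650 = \frac{1}{\sqrt{900 + 1225}} - 25650 = \frac{1}{\sqrt{2125}} - 25650 = \frac{1}{5 \sqrt{85}} - 25650 = \frac{\sqrt{85}}{425} - 25650 = -25650 + \frac{\sqrt{85}}{425}$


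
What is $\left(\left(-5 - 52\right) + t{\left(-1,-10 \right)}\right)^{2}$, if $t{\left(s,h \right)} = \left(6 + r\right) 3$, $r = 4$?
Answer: $729$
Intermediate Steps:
$t{\left(s,h \right)} = 30$ ($t{\left(s,h \right)} = \left(6 + 4\right) 3 = 10 \cdot 3 = 30$)
$\left(\left(-5 - 52\right) + t{\left(-1,-10 \right)}\right)^{2} = \left(\left(-5 - 52\right) + 30\right)^{2} = \left(-57 + 30\right)^{2} = \left(-27\right)^{2} = 729$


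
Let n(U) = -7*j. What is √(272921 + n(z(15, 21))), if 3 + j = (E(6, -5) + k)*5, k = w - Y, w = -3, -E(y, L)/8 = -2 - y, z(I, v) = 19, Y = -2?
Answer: √270737 ≈ 520.32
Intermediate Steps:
E(y, L) = 16 + 8*y (E(y, L) = -8*(-2 - y) = 16 + 8*y)
k = -1 (k = -3 - 1*(-2) = -3 + 2 = -1)
j = 312 (j = -3 + ((16 + 8*6) - 1)*5 = -3 + ((16 + 48) - 1)*5 = -3 + (64 - 1)*5 = -3 + 63*5 = -3 + 315 = 312)
n(U) = -2184 (n(U) = -7*312 = -2184)
√(272921 + n(z(15, 21))) = √(272921 - 2184) = √270737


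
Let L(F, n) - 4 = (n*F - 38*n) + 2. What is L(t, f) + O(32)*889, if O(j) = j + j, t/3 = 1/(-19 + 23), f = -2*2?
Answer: 57051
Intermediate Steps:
f = -4
t = 3/4 (t = 3/(-19 + 23) = 3/4 ≈ 0.75000)
O(j) = 2*j
L(F, n) = 6 - 38*n + F*n (L(F, n) = 4 + ((n*F - 38*n) + 2) = 4 + ((F*n - 38*n) + 2) = 4 + ((-38*n + F*n) + 2) = 4 + (2 - 38*n + F*n) = 6 - 38*n + F*n)
L(t, f) + O(32)*889 = (6 - 38*(-4) + (3/4)*(-4)) + (2*32)*889 = (6 + 152 - 3) + 64*889 = 155 + 56896 = 57051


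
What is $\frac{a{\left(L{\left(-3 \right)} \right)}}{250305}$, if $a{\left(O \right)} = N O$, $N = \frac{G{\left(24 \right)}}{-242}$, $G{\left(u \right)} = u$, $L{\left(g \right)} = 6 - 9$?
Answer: $\frac{12}{10095635} \approx 1.1886 \cdot 10^{-6}$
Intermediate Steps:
$L{\left(g \right)} = -3$ ($L{\left(g \right)} = 6 - 9 = -3$)
$N = - \frac{12}{121}$ ($N = \frac{24}{-242} = 24 \left(- \frac{1}{242}\right) = - \frac{12}{121} \approx -0.099174$)
$a{\left(O \right)} = - \frac{12 O}{121}$
$\frac{a{\left(L{\left(-3 \right)} \right)}}{250305} = \frac{\left(- \frac{12}{121}\right) \left(-3\right)}{250305} = \frac{36}{121} \cdot \frac{1}{250305} = \frac{12}{10095635}$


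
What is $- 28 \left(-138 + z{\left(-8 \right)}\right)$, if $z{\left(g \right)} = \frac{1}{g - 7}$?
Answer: $\frac{57988}{15} \approx 3865.9$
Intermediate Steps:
$z{\left(g \right)} = \frac{1}{-7 + g}$
$- 28 \left(-138 + z{\left(-8 \right)}\right) = - 28 \left(-138 + \frac{1}{-7 - 8}\right) = - 28 \left(-138 + \frac{1}{-15}\right) = - 28 \left(-138 - \frac{1}{15}\right) = \left(-28\right) \left(- \frac{2071}{15}\right) = \frac{57988}{15}$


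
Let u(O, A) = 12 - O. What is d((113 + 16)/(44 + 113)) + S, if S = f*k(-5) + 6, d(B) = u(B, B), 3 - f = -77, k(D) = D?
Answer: -60103/157 ≈ -382.82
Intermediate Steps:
f = 80 (f = 3 - 1*(-77) = 3 + 77 = 80)
d(B) = 12 - B
S = -394 (S = 80*(-5) + 6 = -400 + 6 = -394)
d((113 + 16)/(44 + 113)) + S = (12 - (113 + 16)/(44 + 113)) - 394 = (12 - 129/157) - 394 = 1755/157 - 394 = -60103/157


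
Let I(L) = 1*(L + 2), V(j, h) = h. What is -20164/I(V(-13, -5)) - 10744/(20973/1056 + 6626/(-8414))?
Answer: 173933395052/28244961 ≈ 6158.0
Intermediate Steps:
I(L) = 2 + L (I(L) = 1*(2 + L) = 2 + L)
-20164/I(V(-13, -5)) - 10744/(20973/1056 + 6626/(-8414)) = -20164/(2 - 5) - 10744/(20973/1056 + 6626/(-8414)) = -20164/(-3) - 10744/(20973*(1/1056) + 6626*(-1/8414)) = -20164*(-⅓) - 10744/(6991/352 - 3313/4207) = 20164/3 - 10744/28244961/1480864 = 20164/3 - 10744*1480864/28244961 = 20164/3 - 15910402816/28244961 = 173933395052/28244961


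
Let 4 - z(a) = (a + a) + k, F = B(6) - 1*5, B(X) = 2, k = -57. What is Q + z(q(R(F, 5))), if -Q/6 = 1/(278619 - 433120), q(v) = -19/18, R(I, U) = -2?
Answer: 87756622/1390509 ≈ 63.111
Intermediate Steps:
F = -3 (F = 2 - 1*5 = 2 - 5 = -3)
q(v) = -19/18 (q(v) = -19*1/18 = -19/18)
z(a) = 61 - 2*a (z(a) = 4 - ((a + a) - 57) = 4 - (2*a - 57) = 4 - (-57 + 2*a) = 4 + (57 - 2*a) = 61 - 2*a)
Q = 6/154501 (Q = -6/(278619 - 433120) = -6/(-154501) = -6*(-1/154501) = 6/154501 ≈ 3.8835e-5)
Q + z(q(R(F, 5))) = 6/154501 + (61 - 2*(-19/18)) = 6/154501 + (61 + 19/9) = 6/154501 + 568/9 = 87756622/1390509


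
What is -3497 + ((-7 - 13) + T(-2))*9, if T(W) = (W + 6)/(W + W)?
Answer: -3686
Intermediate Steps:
T(W) = (6 + W)/(2*W) (T(W) = (6 + W)/((2*W)) = (6 + W)*(1/(2*W)) = (6 + W)/(2*W))
-3497 + ((-7 - 13) + T(-2))*9 = -3497 + ((-7 - 13) + (½)*(6 - 2)/(-2))*9 = -3497 + (-20 + (½)*(-½)*4)*9 = -3497 + (-20 - 1)*9 = -3497 - 21*9 = -3497 - 189 = -3686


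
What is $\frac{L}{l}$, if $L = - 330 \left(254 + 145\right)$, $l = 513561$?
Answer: $- \frac{43890}{171187} \approx -0.25639$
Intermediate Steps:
$L = -131670$ ($L = \left(-330\right) 399 = -131670$)
$\frac{L}{l} = - \frac{131670}{513561} = \left(-131670\right) \frac{1}{513561} = - \frac{43890}{171187}$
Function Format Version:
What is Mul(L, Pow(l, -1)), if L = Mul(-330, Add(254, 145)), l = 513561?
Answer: Rational(-43890, 171187) ≈ -0.25639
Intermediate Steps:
L = -131670 (L = Mul(-330, 399) = -131670)
Mul(L, Pow(l, -1)) = Mul(-131670, Pow(513561, -1)) = Mul(-131670, Rational(1, 513561)) = Rational(-43890, 171187)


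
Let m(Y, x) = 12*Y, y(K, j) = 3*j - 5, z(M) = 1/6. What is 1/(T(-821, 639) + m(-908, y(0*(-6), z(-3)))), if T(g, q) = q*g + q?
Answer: -1/534876 ≈ -1.8696e-6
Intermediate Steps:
T(g, q) = q + g*q (T(g, q) = g*q + q = q + g*q)
z(M) = 1/6
y(K, j) = -5 + 3*j
1/(T(-821, 639) + m(-908, y(0*(-6), z(-3)))) = 1/(639*(1 - 821) + 12*(-908)) = 1/(639*(-820) - 10896) = 1/(-523980 - 10896) = 1/(-534876) = -1/534876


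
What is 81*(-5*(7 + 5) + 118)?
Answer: 4698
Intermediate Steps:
81*(-5*(7 + 5) + 118) = 81*(-5*12 + 118) = 81*(-60 + 118) = 81*58 = 4698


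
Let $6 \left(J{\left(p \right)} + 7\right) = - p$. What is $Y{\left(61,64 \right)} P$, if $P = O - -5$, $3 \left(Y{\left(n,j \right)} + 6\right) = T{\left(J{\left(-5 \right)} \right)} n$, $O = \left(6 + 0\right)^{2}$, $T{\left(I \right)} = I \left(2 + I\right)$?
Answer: $\frac{2286857}{108} \approx 21175.0$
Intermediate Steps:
$J{\left(p \right)} = -7 - \frac{p}{6}$ ($J{\left(p \right)} = -7 + \frac{\left(-1\right) p}{6} = -7 - \frac{p}{6}$)
$O = 36$ ($O = 6^{2} = 36$)
$Y{\left(n,j \right)} = -6 + \frac{925 n}{108}$ ($Y{\left(n,j \right)} = -6 + \frac{\left(-7 - - \frac{5}{6}\right) \left(2 - \frac{37}{6}\right) n}{3} = -6 + \frac{\left(-7 + \frac{5}{6}\right) \left(2 + \left(-7 + \frac{5}{6}\right)\right) n}{3} = -6 + \frac{- \frac{37 \left(2 - \frac{37}{6}\right)}{6} n}{3} = -6 + \frac{\left(- \frac{37}{6}\right) \left(- \frac{25}{6}\right) n}{3} = -6 + \frac{\frac{925}{36} n}{3} = -6 + \frac{925 n}{108}$)
$P = 41$ ($P = 36 - -5 = 36 + 5 = 41$)
$Y{\left(61,64 \right)} P = \left(-6 + \frac{925}{108} \cdot 61\right) 41 = \left(-6 + \frac{56425}{108}\right) 41 = \frac{55777}{108} \cdot 41 = \frac{2286857}{108}$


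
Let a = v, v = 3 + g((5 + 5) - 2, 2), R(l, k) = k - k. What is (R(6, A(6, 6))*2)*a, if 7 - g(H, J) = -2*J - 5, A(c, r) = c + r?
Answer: 0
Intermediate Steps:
R(l, k) = 0
g(H, J) = 12 + 2*J (g(H, J) = 7 - (-2*J - 5) = 7 - (-5 - 2*J) = 7 + (5 + 2*J) = 12 + 2*J)
v = 19 (v = 3 + (12 + 2*2) = 3 + (12 + 4) = 3 + 16 = 19)
a = 19
(R(6, A(6, 6))*2)*a = (0*2)*19 = 0*19 = 0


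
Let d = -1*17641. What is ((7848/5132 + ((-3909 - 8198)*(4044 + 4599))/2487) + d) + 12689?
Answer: -50016737927/1063607 ≈ -47026.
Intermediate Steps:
d = -17641
((7848/5132 + ((-3909 - 8198)*(4044 + 4599))/2487) + d) + 12689 = ((7848/5132 + ((-3909 - 8198)*(4044 + 4599))/2487) - 17641) + 12689 = ((7848*(1/5132) - 12107*8643*(1/2487)) - 17641) + 12689 = ((1962/1283 - 104640801*1/2487) - 17641) + 12689 = ((1962/1283 - 34880267/829) - 17641) + 12689 = (-44749756063/1063607 - 17641) + 12689 = -63512847150/1063607 + 12689 = -50016737927/1063607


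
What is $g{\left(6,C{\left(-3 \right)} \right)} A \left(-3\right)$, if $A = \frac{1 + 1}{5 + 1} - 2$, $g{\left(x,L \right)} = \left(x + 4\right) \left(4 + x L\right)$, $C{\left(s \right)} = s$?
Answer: $-700$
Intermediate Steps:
$g{\left(x,L \right)} = \left(4 + x\right) \left(4 + L x\right)$
$A = - \frac{5}{3}$ ($A = \frac{2}{6} - 2 = 2 \cdot \frac{1}{6} - 2 = \frac{1}{3} - 2 = - \frac{5}{3} \approx -1.6667$)
$g{\left(6,C{\left(-3 \right)} \right)} A \left(-3\right) = \left(16 + 4 \cdot 6 - 3 \cdot 6^{2} + 4 \left(-3\right) 6\right) \left(- \frac{5}{3}\right) \left(-3\right) = \left(16 + 24 - 108 - 72\right) \left(- \frac{5}{3}\right) \left(-3\right) = \left(-140\right) \left(- \frac{5}{3}\right) \left(-3\right) = \frac{700}{3} \left(-3\right) = -700$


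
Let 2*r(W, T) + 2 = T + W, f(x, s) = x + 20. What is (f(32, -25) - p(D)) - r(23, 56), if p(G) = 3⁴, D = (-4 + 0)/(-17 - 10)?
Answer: -135/2 ≈ -67.500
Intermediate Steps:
f(x, s) = 20 + x
r(W, T) = -1 + T/2 + W/2 (r(W, T) = -1 + (T + W)/2 = -1 + (T/2 + W/2) = -1 + T/2 + W/2)
D = 4/27 (D = -4/(-27) = -4*(-1/27) = 4/27 ≈ 0.14815)
p(G) = 81
(f(32, -25) - p(D)) - r(23, 56) = ((20 + 32) - 1*81) - (-1 + (½)*56 + (½)*23) = (52 - 81) - (-1 + 28 + 23/2) = -29 - 1*77/2 = -29 - 77/2 = -135/2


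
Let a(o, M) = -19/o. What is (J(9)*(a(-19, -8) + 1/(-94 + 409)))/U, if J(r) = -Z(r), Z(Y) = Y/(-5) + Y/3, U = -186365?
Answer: 632/97841625 ≈ 6.4594e-6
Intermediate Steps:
Z(Y) = 2*Y/15 (Z(Y) = Y*(-⅕) + Y*(⅓) = -Y/5 + Y/3 = 2*Y/15)
J(r) = -2*r/15
(J(9)*(a(-19, -8) + 1/(-94 + 409)))/U = ((-2/15*9)*(-19/(-19) + 1/(-94 + 409)))/(-186365) = -6*(-19*(-1/19) + 1/315)/5*(-1/186365) = -6*(1 + 1/315)/5*(-1/186365) = -6/5*316/315*(-1/186365) = -632/525*(-1/186365) = 632/97841625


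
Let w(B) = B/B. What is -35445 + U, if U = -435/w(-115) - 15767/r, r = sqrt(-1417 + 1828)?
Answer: -35880 - 15767*sqrt(411)/411 ≈ -36658.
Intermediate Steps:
w(B) = 1
r = sqrt(411) ≈ 20.273
U = -435 - 15767*sqrt(411)/411 (U = -435/1 - 15767*sqrt(411)/411 = -435*1 - 15767*sqrt(411)/411 = -435 - 15767*sqrt(411)/411 ≈ -1212.7)
-35445 + U = -35445 + (-435 - 15767*sqrt(411)/411) = -35880 - 15767*sqrt(411)/411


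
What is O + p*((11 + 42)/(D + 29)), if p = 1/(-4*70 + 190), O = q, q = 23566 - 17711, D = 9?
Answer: 20024047/3420 ≈ 5855.0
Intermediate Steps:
q = 5855
O = 5855
p = -1/90 (p = 1/(-280 + 190) = 1/(-90) = -1/90 ≈ -0.011111)
O + p*((11 + 42)/(D + 29)) = 5855 - (11 + 42)/(90*(9 + 29)) = 5855 - 53/(90*38) = 5855 - 1/90*53/38 = 5855 - 53/3420 = 20024047/3420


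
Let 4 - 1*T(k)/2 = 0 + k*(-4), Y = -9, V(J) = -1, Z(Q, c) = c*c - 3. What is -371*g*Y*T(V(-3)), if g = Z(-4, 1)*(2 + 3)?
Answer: 0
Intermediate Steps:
Z(Q, c) = -3 + c**2 (Z(Q, c) = c**2 - 3 = -3 + c**2)
T(k) = 8 + 8*k (T(k) = 8 - 2*(0 + k*(-4)) = 8 - 2*(0 - 4*k) = 8 - (-8)*k = 8 + 8*k)
g = -10 (g = (-3 + 1**2)*(2 + 3) = (-3 + 1)*5 = -2*5 = -10)
-371*g*Y*T(V(-3)) = -371*(-10*(-9))*(8 + 8*(-1)) = -33390*(8 - 8) = -33390*0 = -371*0 = 0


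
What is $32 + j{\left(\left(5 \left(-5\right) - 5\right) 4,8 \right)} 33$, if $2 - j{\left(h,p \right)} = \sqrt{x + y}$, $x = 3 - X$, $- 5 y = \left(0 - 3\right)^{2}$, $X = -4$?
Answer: $98 - \frac{33 \sqrt{130}}{5} \approx 22.748$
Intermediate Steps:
$y = - \frac{9}{5}$ ($y = - \frac{\left(0 - 3\right)^{2}}{5} = - \frac{\left(-3\right)^{2}}{5} = \left(- \frac{1}{5}\right) 9 = - \frac{9}{5} \approx -1.8$)
$x = 7$ ($x = 3 - -4 = 3 + 4 = 7$)
$j{\left(h,p \right)} = 2 - \frac{\sqrt{130}}{5}$ ($j{\left(h,p \right)} = 2 - \sqrt{7 - \frac{9}{5}} = 2 - \sqrt{\frac{26}{5}} = 2 - \frac{\sqrt{130}}{5}$)
$32 + j{\left(\left(5 \left(-5\right) - 5\right) 4,8 \right)} 33 = 32 + \left(2 - \frac{\sqrt{130}}{5}\right) 33 = 32 + \left(66 - \frac{33 \sqrt{130}}{5}\right) = 98 - \frac{33 \sqrt{130}}{5}$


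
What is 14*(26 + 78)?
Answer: 1456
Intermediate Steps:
14*(26 + 78) = 14*104 = 1456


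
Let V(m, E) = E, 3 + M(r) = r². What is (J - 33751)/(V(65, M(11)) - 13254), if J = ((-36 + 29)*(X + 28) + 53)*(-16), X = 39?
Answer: 27095/13136 ≈ 2.0627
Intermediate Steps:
J = 6656 (J = ((-36 + 29)*(39 + 28) + 53)*(-16) = (-7*67 + 53)*(-16) = (-469 + 53)*(-16) = -416*(-16) = 6656)
M(r) = -3 + r²
(J - 33751)/(V(65, M(11)) - 13254) = (6656 - 33751)/((-3 + 11²) - 13254) = -27095/((-3 + 121) - 13254) = -27095/(118 - 13254) = -27095/(-13136) = -27095*(-1/13136) = 27095/13136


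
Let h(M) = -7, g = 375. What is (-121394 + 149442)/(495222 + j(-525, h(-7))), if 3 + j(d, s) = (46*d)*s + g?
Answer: 7012/166161 ≈ 0.042200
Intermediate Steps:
j(d, s) = 372 + 46*d*s (j(d, s) = -3 + ((46*d)*s + 375) = -3 + (46*d*s + 375) = -3 + (375 + 46*d*s) = 372 + 46*d*s)
(-121394 + 149442)/(495222 + j(-525, h(-7))) = (-121394 + 149442)/(495222 + (372 + 46*(-525)*(-7))) = 28048/(495222 + (372 + 169050)) = 28048/(495222 + 169422) = 28048/664644 = 28048*(1/664644) = 7012/166161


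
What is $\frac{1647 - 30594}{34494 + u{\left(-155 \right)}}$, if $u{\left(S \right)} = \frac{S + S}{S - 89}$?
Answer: $- \frac{3531534}{4208423} \approx -0.83916$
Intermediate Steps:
$u{\left(S \right)} = \frac{2 S}{-89 + S}$
$\frac{1647 - 30594}{34494 + u{\left(-155 \right)}} = \frac{1647 - 30594}{34494 + 2 \left(-155\right) \frac{1}{-89 - 155}} = - \frac{28947}{34494 + 2 \left(-155\right) \frac{1}{-244}} = - \frac{28947}{34494 + 2 \left(-155\right) \left(- \frac{1}{244}\right)} = - \frac{28947}{34494 + \frac{155}{122}} = - \frac{28947}{\frac{4208423}{122}} = \left(-28947\right) \frac{122}{4208423} = - \frac{3531534}{4208423}$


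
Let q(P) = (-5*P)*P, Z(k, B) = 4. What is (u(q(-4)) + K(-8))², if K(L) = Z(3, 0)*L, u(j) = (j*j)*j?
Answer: 262176769024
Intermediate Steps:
q(P) = -5*P²
u(j) = j³ (u(j) = j²*j = j³)
K(L) = 4*L
(u(q(-4)) + K(-8))² = ((-5*(-4)²)³ + 4*(-8))² = ((-5*16)³ - 32)² = ((-80)³ - 32)² = (-512000 - 32)² = (-512032)² = 262176769024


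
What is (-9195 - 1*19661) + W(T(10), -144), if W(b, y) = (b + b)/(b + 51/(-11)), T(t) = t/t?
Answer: -577131/20 ≈ -28857.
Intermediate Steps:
T(t) = 1
W(b, y) = 2*b/(-51/11 + b) (W(b, y) = (2*b)/(b + 51*(-1/11)) = (2*b)/(b - 51/11) = (2*b)/(-51/11 + b) = 2*b/(-51/11 + b))
(-9195 - 1*19661) + W(T(10), -144) = (-9195 - 1*19661) + 22*1/(-51 + 11*1) = (-9195 - 19661) + 22*1/(-51 + 11) = -28856 + 22*1/(-40) = -28856 + 22*1*(-1/40) = -28856 - 11/20 = -577131/20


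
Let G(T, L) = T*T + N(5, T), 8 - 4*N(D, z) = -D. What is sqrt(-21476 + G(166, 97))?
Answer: sqrt(24333)/2 ≈ 77.995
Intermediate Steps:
N(D, z) = 2 + D/4 (N(D, z) = 2 - (-1)*D/4 = 2 + D/4)
G(T, L) = 13/4 + T**2 (G(T, L) = T*T + (2 + (1/4)*5) = T**2 + (2 + 5/4) = T**2 + 13/4 = 13/4 + T**2)
sqrt(-21476 + G(166, 97)) = sqrt(-21476 + (13/4 + 166**2)) = sqrt(-21476 + (13/4 + 27556)) = sqrt(-21476 + 110237/4) = sqrt(24333/4) = sqrt(24333)/2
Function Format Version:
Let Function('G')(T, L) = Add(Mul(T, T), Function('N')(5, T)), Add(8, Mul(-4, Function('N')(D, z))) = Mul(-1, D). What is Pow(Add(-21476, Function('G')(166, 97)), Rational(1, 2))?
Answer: Mul(Rational(1, 2), Pow(24333, Rational(1, 2))) ≈ 77.995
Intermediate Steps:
Function('N')(D, z) = Add(2, Mul(Rational(1, 4), D)) (Function('N')(D, z) = Add(2, Mul(Rational(-1, 4), Mul(-1, D))) = Add(2, Mul(Rational(1, 4), D)))
Function('G')(T, L) = Add(Rational(13, 4), Pow(T, 2)) (Function('G')(T, L) = Add(Mul(T, T), Add(2, Mul(Rational(1, 4), 5))) = Add(Pow(T, 2), Add(2, Rational(5, 4))) = Add(Pow(T, 2), Rational(13, 4)) = Add(Rational(13, 4), Pow(T, 2)))
Pow(Add(-21476, Function('G')(166, 97)), Rational(1, 2)) = Pow(Add(-21476, Add(Rational(13, 4), Pow(166, 2))), Rational(1, 2)) = Pow(Add(-21476, Add(Rational(13, 4), 27556)), Rational(1, 2)) = Pow(Add(-21476, Rational(110237, 4)), Rational(1, 2)) = Pow(Rational(24333, 4), Rational(1, 2)) = Mul(Rational(1, 2), Pow(24333, Rational(1, 2)))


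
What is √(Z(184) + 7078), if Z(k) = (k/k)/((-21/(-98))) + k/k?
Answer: √63753/3 ≈ 84.165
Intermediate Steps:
Z(k) = 17/3 (Z(k) = 1/(-21*(-1/98)) + 1 = 1/(3/14) + 1 = 1*(14/3) + 1 = 14/3 + 1 = 17/3)
√(Z(184) + 7078) = √(17/3 + 7078) = √(21251/3) = √63753/3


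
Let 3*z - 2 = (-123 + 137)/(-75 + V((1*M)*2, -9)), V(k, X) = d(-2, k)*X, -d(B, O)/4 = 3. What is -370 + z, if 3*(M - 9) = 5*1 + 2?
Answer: -36550/99 ≈ -369.19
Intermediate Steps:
d(B, O) = -12 (d(B, O) = -4*3 = -12)
M = 34/3 (M = 9 + (5*1 + 2)/3 = 9 + (5 + 2)/3 = 9 + (1/3)*7 = 9 + 7/3 = 34/3 ≈ 11.333)
V(k, X) = -12*X
z = 80/99 (z = 2/3 + ((-123 + 137)/(-75 - 12*(-9)))/3 = 2/3 + (14/(-75 + 108))/3 = 2/3 + (14/33)/3 = 2/3 + (14*(1/33))/3 = 2/3 + (1/3)*(14/33) = 2/3 + 14/99 = 80/99 ≈ 0.80808)
-370 + z = -370 + 80/99 = -36550/99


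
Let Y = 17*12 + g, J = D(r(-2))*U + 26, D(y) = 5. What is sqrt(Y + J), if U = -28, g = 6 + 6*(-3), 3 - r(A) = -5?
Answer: sqrt(78) ≈ 8.8318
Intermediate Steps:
r(A) = 8 (r(A) = 3 - 1*(-5) = 3 + 5 = 8)
g = -12 (g = 6 - 18 = -12)
J = -114 (J = 5*(-28) + 26 = -140 + 26 = -114)
Y = 192 (Y = 17*12 - 12 = 204 - 12 = 192)
sqrt(Y + J) = sqrt(192 - 114) = sqrt(78)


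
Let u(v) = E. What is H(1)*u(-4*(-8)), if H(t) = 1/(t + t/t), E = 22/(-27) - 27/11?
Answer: -971/594 ≈ -1.6347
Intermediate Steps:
E = -971/297 (E = 22*(-1/27) - 27*1/11 = -22/27 - 27/11 = -971/297 ≈ -3.2694)
u(v) = -971/297
H(t) = 1/(1 + t) (H(t) = 1/(t + 1) = 1/(1 + t))
H(1)*u(-4*(-8)) = -971/297/(1 + 1) = -971/297/2 = (1/2)*(-971/297) = -971/594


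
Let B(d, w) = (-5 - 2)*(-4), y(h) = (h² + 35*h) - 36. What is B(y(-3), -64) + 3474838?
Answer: 3474866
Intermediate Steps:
y(h) = -36 + h² + 35*h
B(d, w) = 28 (B(d, w) = -7*(-4) = 28)
B(y(-3), -64) + 3474838 = 28 + 3474838 = 3474866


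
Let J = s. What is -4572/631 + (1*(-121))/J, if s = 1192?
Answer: -5526175/752152 ≈ -7.3472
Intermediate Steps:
J = 1192
-4572/631 + (1*(-121))/J = -4572/631 + (1*(-121))/1192 = -4572*1/631 - 121*1/1192 = -4572/631 - 121/1192 = -5526175/752152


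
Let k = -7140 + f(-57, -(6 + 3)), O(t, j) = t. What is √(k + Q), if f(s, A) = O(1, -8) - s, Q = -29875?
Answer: I*√36957 ≈ 192.24*I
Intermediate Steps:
f(s, A) = 1 - s
k = -7082 (k = -7140 + (1 - 1*(-57)) = -7140 + (1 + 57) = -7140 + 58 = -7082)
√(k + Q) = √(-7082 - 29875) = √(-36957) = I*√36957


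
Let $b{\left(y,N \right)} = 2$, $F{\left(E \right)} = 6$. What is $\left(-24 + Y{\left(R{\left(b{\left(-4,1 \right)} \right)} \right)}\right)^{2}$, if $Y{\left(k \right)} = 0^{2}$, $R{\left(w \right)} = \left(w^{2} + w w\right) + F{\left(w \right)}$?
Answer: $576$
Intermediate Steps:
$R{\left(w \right)} = 6 + 2 w^{2}$ ($R{\left(w \right)} = \left(w^{2} + w w\right) + 6 = \left(w^{2} + w^{2}\right) + 6 = 2 w^{2} + 6 = 6 + 2 w^{2}$)
$Y{\left(k \right)} = 0$
$\left(-24 + Y{\left(R{\left(b{\left(-4,1 \right)} \right)} \right)}\right)^{2} = \left(-24 + 0\right)^{2} = \left(-24\right)^{2} = 576$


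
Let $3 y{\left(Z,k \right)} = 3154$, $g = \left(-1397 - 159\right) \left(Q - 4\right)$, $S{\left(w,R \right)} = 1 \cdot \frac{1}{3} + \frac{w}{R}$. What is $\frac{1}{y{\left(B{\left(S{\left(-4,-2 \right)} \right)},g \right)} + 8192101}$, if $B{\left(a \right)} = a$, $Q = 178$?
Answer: $\frac{3}{24579457} \approx 1.2205 \cdot 10^{-7}$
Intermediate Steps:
$S{\left(w,R \right)} = \frac{1}{3} + \frac{w}{R}$ ($S{\left(w,R \right)} = 1 \cdot \frac{1}{3} + \frac{w}{R} = \frac{1}{3} + \frac{w}{R}$)
$g = -270744$ ($g = \left(-1397 - 159\right) \left(178 - 4\right) = \left(-1556\right) 174 = -270744$)
$y{\left(Z,k \right)} = \frac{3154}{3}$ ($y{\left(Z,k \right)} = \frac{1}{3} \cdot 3154 = \frac{3154}{3}$)
$\frac{1}{y{\left(B{\left(S{\left(-4,-2 \right)} \right)},g \right)} + 8192101} = \frac{1}{\frac{3154}{3} + 8192101} = \frac{1}{\frac{24579457}{3}} = \frac{3}{24579457}$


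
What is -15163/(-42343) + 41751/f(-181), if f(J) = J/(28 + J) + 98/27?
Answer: 811482425254/93535687 ≈ 8675.6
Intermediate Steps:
f(J) = 98/27 + J/(28 + J) (f(J) = J/(28 + J) + 98*(1/27) = J/(28 + J) + 98/27 = 98/27 + J/(28 + J))
-15163/(-42343) + 41751/f(-181) = -15163/(-42343) + 41751/(((2744 + 125*(-181))/(27*(28 - 181)))) = -15163*(-1/42343) + 41751/(((1/27)*(2744 - 22625)/(-153))) = 15163/42343 + 41751/(((1/27)*(-1/153)*(-19881))) = 15163/42343 + 41751/(2209/459) = 15163/42343 + 41751*(459/2209) = 15163/42343 + 19163709/2209 = 811482425254/93535687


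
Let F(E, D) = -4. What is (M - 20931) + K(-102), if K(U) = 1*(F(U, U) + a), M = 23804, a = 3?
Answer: 2872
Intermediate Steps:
K(U) = -1 (K(U) = 1*(-4 + 3) = 1*(-1) = -1)
(M - 20931) + K(-102) = (23804 - 20931) - 1 = 2873 - 1 = 2872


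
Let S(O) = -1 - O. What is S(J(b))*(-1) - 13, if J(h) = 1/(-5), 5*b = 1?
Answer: -61/5 ≈ -12.200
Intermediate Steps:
b = 1/5 (b = (1/5)*1 = 1/5 ≈ 0.20000)
J(h) = -1/5
S(J(b))*(-1) - 13 = (-1 - 1*(-1/5))*(-1) - 13 = (-1 + 1/5)*(-1) - 13 = -4/5*(-1) - 13 = 4/5 - 13 = -61/5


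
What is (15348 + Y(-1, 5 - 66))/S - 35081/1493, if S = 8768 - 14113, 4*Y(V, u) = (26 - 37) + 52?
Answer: -841751249/31920340 ≈ -26.370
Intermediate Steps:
Y(V, u) = 41/4 (Y(V, u) = ((26 - 37) + 52)/4 = (-11 + 52)/4 = (¼)*41 = 41/4)
S = -5345
(15348 + Y(-1, 5 - 66))/S - 35081/1493 = (15348 + 41/4)/(-5345) - 35081/1493 = (61433/4)*(-1/5345) - 35081*1/1493 = -61433/21380 - 35081/1493 = -841751249/31920340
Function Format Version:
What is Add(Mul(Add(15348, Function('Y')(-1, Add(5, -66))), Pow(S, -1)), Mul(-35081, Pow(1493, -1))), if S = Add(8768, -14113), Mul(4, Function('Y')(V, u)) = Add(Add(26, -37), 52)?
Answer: Rational(-841751249, 31920340) ≈ -26.370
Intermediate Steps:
Function('Y')(V, u) = Rational(41, 4) (Function('Y')(V, u) = Mul(Rational(1, 4), Add(Add(26, -37), 52)) = Mul(Rational(1, 4), Add(-11, 52)) = Mul(Rational(1, 4), 41) = Rational(41, 4))
S = -5345
Add(Mul(Add(15348, Function('Y')(-1, Add(5, -66))), Pow(S, -1)), Mul(-35081, Pow(1493, -1))) = Add(Mul(Add(15348, Rational(41, 4)), Pow(-5345, -1)), Mul(-35081, Pow(1493, -1))) = Add(Mul(Rational(61433, 4), Rational(-1, 5345)), Mul(-35081, Rational(1, 1493))) = Add(Rational(-61433, 21380), Rational(-35081, 1493)) = Rational(-841751249, 31920340)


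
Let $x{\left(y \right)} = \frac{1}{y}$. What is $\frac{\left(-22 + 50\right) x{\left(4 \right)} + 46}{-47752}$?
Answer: $- \frac{53}{47752} \approx -0.0011099$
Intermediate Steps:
$\frac{\left(-22 + 50\right) x{\left(4 \right)} + 46}{-47752} = \frac{\frac{-22 + 50}{4} + 46}{-47752} = \left(28 \cdot \frac{1}{4} + 46\right) \left(- \frac{1}{47752}\right) = \left(7 + 46\right) \left(- \frac{1}{47752}\right) = 53 \left(- \frac{1}{47752}\right) = - \frac{53}{47752}$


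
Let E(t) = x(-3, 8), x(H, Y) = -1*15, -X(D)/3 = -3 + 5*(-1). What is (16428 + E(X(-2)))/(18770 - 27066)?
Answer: -16413/8296 ≈ -1.9784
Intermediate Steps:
X(D) = 24 (X(D) = -3*(-3 + 5*(-1)) = -3*(-3 - 5) = -3*(-8) = 24)
x(H, Y) = -15
E(t) = -15
(16428 + E(X(-2)))/(18770 - 27066) = (16428 - 15)/(18770 - 27066) = 16413/(-8296) = 16413*(-1/8296) = -16413/8296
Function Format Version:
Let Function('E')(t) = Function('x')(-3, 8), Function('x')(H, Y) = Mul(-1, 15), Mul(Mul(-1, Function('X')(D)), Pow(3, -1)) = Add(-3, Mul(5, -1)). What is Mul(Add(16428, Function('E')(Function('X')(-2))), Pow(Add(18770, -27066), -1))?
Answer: Rational(-16413, 8296) ≈ -1.9784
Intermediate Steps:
Function('X')(D) = 24 (Function('X')(D) = Mul(-3, Add(-3, Mul(5, -1))) = Mul(-3, Add(-3, -5)) = Mul(-3, -8) = 24)
Function('x')(H, Y) = -15
Function('E')(t) = -15
Mul(Add(16428, Function('E')(Function('X')(-2))), Pow(Add(18770, -27066), -1)) = Mul(Add(16428, -15), Pow(Add(18770, -27066), -1)) = Mul(16413, Pow(-8296, -1)) = Mul(16413, Rational(-1, 8296)) = Rational(-16413, 8296)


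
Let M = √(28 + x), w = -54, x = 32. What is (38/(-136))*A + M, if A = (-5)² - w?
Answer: -1501/68 + 2*√15 ≈ -14.328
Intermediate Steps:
A = 79 (A = (-5)² - 1*(-54) = 25 + 54 = 79)
M = 2*√15 (M = √(28 + 32) = √60 = 2*√15 ≈ 7.7460)
(38/(-136))*A + M = (38/(-136))*79 + 2*√15 = (38*(-1/136))*79 + 2*√15 = -19/68*79 + 2*√15 = -1501/68 + 2*√15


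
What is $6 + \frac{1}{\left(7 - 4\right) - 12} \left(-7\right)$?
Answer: $\frac{61}{9} \approx 6.7778$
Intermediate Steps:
$6 + \frac{1}{\left(7 - 4\right) - 12} \left(-7\right) = 6 + \frac{1}{3 - 12} \left(-7\right) = 6 + \frac{1}{-9} \left(-7\right) = 6 - - \frac{7}{9} = 6 + \frac{7}{9} = \frac{61}{9}$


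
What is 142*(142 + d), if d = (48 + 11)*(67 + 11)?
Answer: 673648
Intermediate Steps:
d = 4602 (d = 59*78 = 4602)
142*(142 + d) = 142*(142 + 4602) = 142*4744 = 673648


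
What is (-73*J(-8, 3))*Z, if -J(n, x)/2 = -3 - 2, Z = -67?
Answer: 48910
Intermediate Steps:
J(n, x) = 10 (J(n, x) = -2*(-3 - 2) = -2*(-5) = 10)
(-73*J(-8, 3))*Z = -73*10*(-67) = -730*(-67) = 48910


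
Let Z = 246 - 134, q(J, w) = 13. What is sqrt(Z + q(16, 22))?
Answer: 5*sqrt(5) ≈ 11.180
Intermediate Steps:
Z = 112
sqrt(Z + q(16, 22)) = sqrt(112 + 13) = sqrt(125) = 5*sqrt(5)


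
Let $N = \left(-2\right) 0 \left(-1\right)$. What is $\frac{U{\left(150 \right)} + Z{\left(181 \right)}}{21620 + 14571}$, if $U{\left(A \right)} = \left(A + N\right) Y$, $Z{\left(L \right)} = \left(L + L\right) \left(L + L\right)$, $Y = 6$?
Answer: $\frac{131944}{36191} \approx 3.6458$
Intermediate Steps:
$N = 0$ ($N = 0 \left(-1\right) = 0$)
$Z{\left(L \right)} = 4 L^{2}$ ($Z{\left(L \right)} = 2 L 2 L = 4 L^{2}$)
$U{\left(A \right)} = 6 A$ ($U{\left(A \right)} = \left(A + 0\right) 6 = A 6 = 6 A$)
$\frac{U{\left(150 \right)} + Z{\left(181 \right)}}{21620 + 14571} = \frac{6 \cdot 150 + 4 \cdot 181^{2}}{21620 + 14571} = \frac{900 + 4 \cdot 32761}{36191} = \left(900 + 131044\right) \frac{1}{36191} = 131944 \cdot \frac{1}{36191} = \frac{131944}{36191}$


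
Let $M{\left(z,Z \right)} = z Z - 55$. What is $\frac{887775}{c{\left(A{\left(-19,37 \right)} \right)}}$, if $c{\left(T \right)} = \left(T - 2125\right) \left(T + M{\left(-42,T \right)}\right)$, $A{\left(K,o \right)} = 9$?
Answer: $\frac{887775}{897184} \approx 0.98951$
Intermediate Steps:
$M{\left(z,Z \right)} = -55 + Z z$ ($M{\left(z,Z \right)} = Z z - 55 = -55 + Z z$)
$c{\left(T \right)} = \left(-2125 + T\right) \left(-55 - 41 T\right)$ ($c{\left(T \right)} = \left(T - 2125\right) \left(T + \left(-55 + T \left(-42\right)\right)\right) = \left(-2125 + T\right) \left(T - \left(55 + 42 T\right)\right) = \left(-2125 + T\right) \left(-55 - 41 T\right)$)
$\frac{887775}{c{\left(A{\left(-19,37 \right)} \right)}} = \frac{887775}{116875 - 41 \cdot 9^{2} + 87070 \cdot 9} = \frac{887775}{116875 - 3321 + 783630} = \frac{887775}{897184}$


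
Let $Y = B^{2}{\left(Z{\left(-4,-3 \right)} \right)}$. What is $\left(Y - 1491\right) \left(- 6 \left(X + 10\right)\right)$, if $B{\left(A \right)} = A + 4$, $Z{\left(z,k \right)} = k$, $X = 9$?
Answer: $169860$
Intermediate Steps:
$B{\left(A \right)} = 4 + A$
$Y = 1$ ($Y = \left(4 - 3\right)^{2} = 1^{2} = 1$)
$\left(Y - 1491\right) \left(- 6 \left(X + 10\right)\right) = \left(1 - 1491\right) \left(- 6 \left(9 + 10\right)\right) = - 1490 \left(\left(-6\right) 19\right) = \left(-1490\right) \left(-114\right) = 169860$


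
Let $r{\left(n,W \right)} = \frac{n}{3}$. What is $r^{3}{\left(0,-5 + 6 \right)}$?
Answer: $0$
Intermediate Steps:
$r{\left(n,W \right)} = \frac{n}{3}$ ($r{\left(n,W \right)} = n \frac{1}{3} = \frac{n}{3}$)
$r^{3}{\left(0,-5 + 6 \right)} = \left(\frac{1}{3} \cdot 0\right)^{3} = 0^{3} = 0$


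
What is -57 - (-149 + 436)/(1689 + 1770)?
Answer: -197450/3459 ≈ -57.083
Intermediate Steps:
-57 - (-149 + 436)/(1689 + 1770) = -57 - 287/3459 = -197450/3459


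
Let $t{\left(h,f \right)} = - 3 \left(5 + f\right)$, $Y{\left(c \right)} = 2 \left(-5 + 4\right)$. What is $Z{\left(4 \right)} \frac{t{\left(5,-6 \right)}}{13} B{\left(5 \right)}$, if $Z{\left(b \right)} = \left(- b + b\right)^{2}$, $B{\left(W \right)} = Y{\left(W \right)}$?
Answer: $0$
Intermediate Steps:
$Y{\left(c \right)} = -2$ ($Y{\left(c \right)} = 2 \left(-1\right) = -2$)
$B{\left(W \right)} = -2$
$t{\left(h,f \right)} = -15 - 3 f$
$Z{\left(b \right)} = 0$ ($Z{\left(b \right)} = 0^{2} = 0$)
$Z{\left(4 \right)} \frac{t{\left(5,-6 \right)}}{13} B{\left(5 \right)} = 0 \frac{-15 - -18}{13} \left(-2\right) = 0 \left(-15 + 18\right) \frac{1}{13} \left(-2\right) = 0 \cdot 3 \cdot \frac{1}{13} \left(-2\right) = 0 \cdot \frac{3}{13} \left(-2\right) = 0 \left(-2\right) = 0$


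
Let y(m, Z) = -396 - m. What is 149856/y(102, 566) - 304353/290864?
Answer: -1041411509/3448816 ≈ -301.96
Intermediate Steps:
149856/y(102, 566) - 304353/290864 = 149856/(-396 - 1*102) - 304353/290864 = 149856/(-396 - 102) - 304353*1/290864 = 149856/(-498) - 43479/41552 = 149856*(-1/498) - 43479/41552 = -24976/83 - 43479/41552 = -1041411509/3448816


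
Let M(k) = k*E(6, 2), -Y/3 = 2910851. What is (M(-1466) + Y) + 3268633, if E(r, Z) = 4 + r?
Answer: -5478580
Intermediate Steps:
Y = -8732553 (Y = -3*2910851 = -8732553)
M(k) = 10*k (M(k) = k*(4 + 6) = k*10 = 10*k)
(M(-1466) + Y) + 3268633 = (10*(-1466) - 8732553) + 3268633 = (-14660 - 8732553) + 3268633 = -8747213 + 3268633 = -5478580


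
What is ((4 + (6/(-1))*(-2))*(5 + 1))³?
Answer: 884736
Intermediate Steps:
((4 + (6/(-1))*(-2))*(5 + 1))³ = ((4 + (6*(-1))*(-2))*6)³ = ((4 - 6*(-2))*6)³ = ((4 + 12)*6)³ = (16*6)³ = 96³ = 884736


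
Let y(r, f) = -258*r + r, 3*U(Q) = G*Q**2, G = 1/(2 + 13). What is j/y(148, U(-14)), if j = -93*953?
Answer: 88629/38036 ≈ 2.3301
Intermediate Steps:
G = 1/15 ≈ 0.066667
j = -88629
U(Q) = Q**2/45 (U(Q) = (Q**2/15)/3 = Q**2/45)
y(r, f) = -257*r
j/y(148, U(-14)) = -88629/((-257*148)) = -88629/(-38036) = -88629*(-1/38036) = 88629/38036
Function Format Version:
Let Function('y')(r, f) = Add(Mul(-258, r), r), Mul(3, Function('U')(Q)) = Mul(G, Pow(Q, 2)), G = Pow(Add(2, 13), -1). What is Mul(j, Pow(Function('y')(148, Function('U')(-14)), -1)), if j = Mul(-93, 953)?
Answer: Rational(88629, 38036) ≈ 2.3301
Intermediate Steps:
G = Rational(1, 15) (G = Pow(15, -1) = Rational(1, 15) ≈ 0.066667)
j = -88629
Function('U')(Q) = Mul(Rational(1, 45), Pow(Q, 2)) (Function('U')(Q) = Mul(Rational(1, 3), Mul(Rational(1, 15), Pow(Q, 2))) = Mul(Rational(1, 45), Pow(Q, 2)))
Function('y')(r, f) = Mul(-257, r)
Mul(j, Pow(Function('y')(148, Function('U')(-14)), -1)) = Mul(-88629, Pow(Mul(-257, 148), -1)) = Mul(-88629, Pow(-38036, -1)) = Mul(-88629, Rational(-1, 38036)) = Rational(88629, 38036)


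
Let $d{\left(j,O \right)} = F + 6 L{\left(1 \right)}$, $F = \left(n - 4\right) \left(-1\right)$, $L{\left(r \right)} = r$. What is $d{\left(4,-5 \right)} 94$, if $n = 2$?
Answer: $752$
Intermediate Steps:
$F = 2$ ($F = \left(2 - 4\right) \left(-1\right) = \left(-2\right) \left(-1\right) = 2$)
$d{\left(j,O \right)} = 8$ ($d{\left(j,O \right)} = 2 + 6 \cdot 1 = 2 + 6 = 8$)
$d{\left(4,-5 \right)} 94 = 8 \cdot 94 = 752$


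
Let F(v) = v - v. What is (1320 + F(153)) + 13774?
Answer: 15094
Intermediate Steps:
F(v) = 0
(1320 + F(153)) + 13774 = (1320 + 0) + 13774 = 1320 + 13774 = 15094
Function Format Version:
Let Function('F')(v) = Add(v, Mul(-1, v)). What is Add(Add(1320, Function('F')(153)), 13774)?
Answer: 15094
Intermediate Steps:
Function('F')(v) = 0
Add(Add(1320, Function('F')(153)), 13774) = Add(Add(1320, 0), 13774) = Add(1320, 13774) = 15094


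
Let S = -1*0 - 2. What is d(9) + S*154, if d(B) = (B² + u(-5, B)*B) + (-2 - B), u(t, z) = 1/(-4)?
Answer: -961/4 ≈ -240.25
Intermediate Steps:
u(t, z) = -¼
d(B) = -2 + B² - 5*B/4 (d(B) = (B² - B/4) + (-2 - B) = -2 + B² - 5*B/4)
S = -2 (S = 0 - 2 = -2)
d(9) + S*154 = (-2 + 9² - 5/4*9) - 2*154 = (-2 + 81 - 45/4) - 308 = 271/4 - 308 = -961/4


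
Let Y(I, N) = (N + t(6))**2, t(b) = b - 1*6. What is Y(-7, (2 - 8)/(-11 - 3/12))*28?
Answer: 1792/225 ≈ 7.9644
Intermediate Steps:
t(b) = -6 + b (t(b) = b - 6 = -6 + b)
Y(I, N) = N**2 (Y(I, N) = (N + (-6 + 6))**2 = (N + 0)**2 = N**2)
Y(-7, (2 - 8)/(-11 - 3/12))*28 = ((2 - 8)/(-11 - 3/12))**2*28 = (-6/(-11 - 3*1/12))**2*28 = (-6/(-11 - 1/4))**2*28 = (-6/(-45/4))**2*28 = (-6*(-4/45))**2*28 = (8/15)**2*28 = (64/225)*28 = 1792/225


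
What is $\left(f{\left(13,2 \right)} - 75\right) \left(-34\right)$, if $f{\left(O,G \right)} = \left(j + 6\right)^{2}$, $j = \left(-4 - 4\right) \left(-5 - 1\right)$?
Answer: $-96594$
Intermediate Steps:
$j = 48$ ($j = \left(-8\right) \left(-6\right) = 48$)
$f{\left(O,G \right)} = 2916$ ($f{\left(O,G \right)} = \left(48 + 6\right)^{2} = 54^{2} = 2916$)
$\left(f{\left(13,2 \right)} - 75\right) \left(-34\right) = \left(2916 - 75\right) \left(-34\right) = 2841 \left(-34\right) = -96594$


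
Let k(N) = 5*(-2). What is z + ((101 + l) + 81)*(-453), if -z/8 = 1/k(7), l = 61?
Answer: -550391/5 ≈ -1.1008e+5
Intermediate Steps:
k(N) = -10
z = ⅘ (z = -8/(-10) = -8*(-⅒) = ⅘ ≈ 0.80000)
z + ((101 + l) + 81)*(-453) = ⅘ + ((101 + 61) + 81)*(-453) = ⅘ + (162 + 81)*(-453) = ⅘ + 243*(-453) = ⅘ - 110079 = -550391/5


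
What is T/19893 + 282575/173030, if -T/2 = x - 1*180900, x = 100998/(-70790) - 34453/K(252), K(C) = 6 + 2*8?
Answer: 486794215960823/24366525307410 ≈ 19.978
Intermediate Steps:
K(C) = 22 (K(C) = 6 + 16 = 22)
x = -1220574913/778690 (x = 100998/(-70790) - 34453/22 = 100998*(-1/70790) - 34453*1/22 = -50499/35395 - 34453/22 = -1220574913/778690 ≈ -1567.5)
T = 142085595913/389345 (T = -2*(-1220574913/778690 - 1*180900) = -2*(-1220574913/778690 - 180900) = -2*(-142085595913/778690) = 142085595913/389345 ≈ 3.6494e+5)
T/19893 + 282575/173030 = (142085595913/389345)/19893 + 282575/173030 = (142085595913/389345)*(1/19893) + 282575*(1/173030) = 142085595913/7745240085 + 56515/34606 = 486794215960823/24366525307410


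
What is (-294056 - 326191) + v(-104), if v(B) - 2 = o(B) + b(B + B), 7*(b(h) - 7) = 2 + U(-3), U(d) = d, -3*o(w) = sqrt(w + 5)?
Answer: -4341667/7 - I*sqrt(11) ≈ -6.2024e+5 - 3.3166*I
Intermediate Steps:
o(w) = -sqrt(5 + w)/3 (o(w) = -sqrt(w + 5)/3 = -sqrt(5 + w)/3)
b(h) = 48/7 (b(h) = 7 + (2 - 3)/7 = 7 + (1/7)*(-1) = 7 - 1/7 = 48/7)
v(B) = 62/7 - sqrt(5 + B)/3 (v(B) = 2 + (-sqrt(5 + B)/3 + 48/7) = 2 + (48/7 - sqrt(5 + B)/3) = 62/7 - sqrt(5 + B)/3)
(-294056 - 326191) + v(-104) = (-294056 - 326191) + (62/7 - sqrt(5 - 104)/3) = -620247 + (62/7 - I*sqrt(11)) = -4341667/7 - I*sqrt(11)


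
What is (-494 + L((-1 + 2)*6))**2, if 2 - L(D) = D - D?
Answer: 242064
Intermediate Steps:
L(D) = 2 (L(D) = 2 - (D - D) = 2 - 1*0 = 2 + 0 = 2)
(-494 + L((-1 + 2)*6))**2 = (-494 + 2)**2 = (-492)**2 = 242064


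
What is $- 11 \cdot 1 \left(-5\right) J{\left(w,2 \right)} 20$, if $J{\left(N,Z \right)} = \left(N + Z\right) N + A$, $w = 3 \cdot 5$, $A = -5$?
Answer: $275000$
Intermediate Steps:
$w = 15$
$J{\left(N,Z \right)} = -5 + N \left(N + Z\right)$ ($J{\left(N,Z \right)} = \left(N + Z\right) N - 5 = N \left(N + Z\right) - 5 = -5 + N \left(N + Z\right)$)
$- 11 \cdot 1 \left(-5\right) J{\left(w,2 \right)} 20 = - 11 \cdot 1 \left(-5\right) \left(-5 + 15^{2} + 15 \cdot 2\right) 20 = - 11 \left(- 5 \left(-5 + 225 + 30\right)\right) 20 = - 11 \left(\left(-5\right) 250\right) 20 = \left(-11\right) \left(-1250\right) 20 = 13750 \cdot 20 = 275000$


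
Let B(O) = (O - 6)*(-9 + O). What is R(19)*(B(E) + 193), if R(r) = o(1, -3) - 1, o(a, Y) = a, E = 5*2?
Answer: 0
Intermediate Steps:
E = 10
R(r) = 0 (R(r) = 1 - 1 = 0)
B(O) = (-9 + O)*(-6 + O) (B(O) = (-6 + O)*(-9 + O) = (-9 + O)*(-6 + O))
R(19)*(B(E) + 193) = 0*((54 + 10**2 - 15*10) + 193) = 0*((54 + 100 - 150) + 193) = 0*(4 + 193) = 0*197 = 0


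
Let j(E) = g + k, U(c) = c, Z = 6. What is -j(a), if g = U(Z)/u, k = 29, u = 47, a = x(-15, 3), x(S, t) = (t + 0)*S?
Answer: -1369/47 ≈ -29.128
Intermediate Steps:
x(S, t) = S*t (x(S, t) = t*S = S*t)
a = -45 (a = -15*3 = -45)
g = 6/47 ≈ 0.12766
j(E) = 1369/47 (j(E) = 6/47 + 29 = 1369/47)
-j(a) = -1*1369/47 = -1369/47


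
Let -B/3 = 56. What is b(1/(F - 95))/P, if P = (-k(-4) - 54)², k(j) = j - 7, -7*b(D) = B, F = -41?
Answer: 24/1849 ≈ 0.012980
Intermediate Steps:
B = -168 (B = -3*56 = -168)
b(D) = 24 (b(D) = -⅐*(-168) = 24)
k(j) = -7 + j
P = 1849 (P = (-(-7 - 4) - 54)² = (-1*(-11) - 54)² = (11 - 54)² = (-43)² = 1849)
b(1/(F - 95))/P = 24/1849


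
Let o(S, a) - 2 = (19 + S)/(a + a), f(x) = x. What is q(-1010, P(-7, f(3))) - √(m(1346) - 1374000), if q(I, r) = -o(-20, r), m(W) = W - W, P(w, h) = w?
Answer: -29/14 - 20*I*√3435 ≈ -2.0714 - 1172.2*I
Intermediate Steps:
o(S, a) = 2 + (19 + S)/(2*a) (o(S, a) = 2 + (19 + S)/(a + a) = 2 + (19 + S)/((2*a)) = 2 + (19 + S)*(1/(2*a)) = 2 + (19 + S)/(2*a))
m(W) = 0
q(I, r) = -(-1 + 4*r)/(2*r) (q(I, r) = -(19 - 20 + 4*r)/(2*r) = -(-1 + 4*r)/(2*r))
q(-1010, P(-7, f(3))) - √(m(1346) - 1374000) = (-2 + (½)/(-7)) - √(0 - 1374000) = (-2 + (½)*(-⅐)) - √(-1374000) = (-2 - 1/14) - 20*I*√3435 = -29/14 - 20*I*√3435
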